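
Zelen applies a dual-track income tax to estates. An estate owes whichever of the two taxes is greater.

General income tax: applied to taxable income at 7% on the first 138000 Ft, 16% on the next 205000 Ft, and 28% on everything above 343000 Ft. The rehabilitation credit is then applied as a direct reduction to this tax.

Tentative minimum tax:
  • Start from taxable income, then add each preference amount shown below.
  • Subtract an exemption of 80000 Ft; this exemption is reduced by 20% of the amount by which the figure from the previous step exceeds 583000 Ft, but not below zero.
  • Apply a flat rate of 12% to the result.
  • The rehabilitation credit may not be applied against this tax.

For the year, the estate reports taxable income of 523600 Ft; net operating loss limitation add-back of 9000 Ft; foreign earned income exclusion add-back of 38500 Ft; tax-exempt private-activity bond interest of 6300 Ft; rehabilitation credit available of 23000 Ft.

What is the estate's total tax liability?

70028 Ft

Tentative minimum tax:
  Adjusted income: 523600 Ft + 9000 Ft + 38500 Ft + 6300 Ft = 577400 Ft
  Exemption: 577400 Ft ≤ 583000 Ft, so full 80000 Ft applies
  Base: 577400 Ft − 80000 Ft = 497400 Ft
  497400 Ft × 12% = 59688 Ft

General income tax:
  138000 Ft × 7% = 9660 Ft
  205000 Ft × 16% = 32800 Ft
  180600 Ft × 28% = 50568 Ft
  → 93028 Ft
  Less rehabilitation credit 23000 Ft → 70028 Ft

70028 Ft > 59688 Ft, so the general income tax governs.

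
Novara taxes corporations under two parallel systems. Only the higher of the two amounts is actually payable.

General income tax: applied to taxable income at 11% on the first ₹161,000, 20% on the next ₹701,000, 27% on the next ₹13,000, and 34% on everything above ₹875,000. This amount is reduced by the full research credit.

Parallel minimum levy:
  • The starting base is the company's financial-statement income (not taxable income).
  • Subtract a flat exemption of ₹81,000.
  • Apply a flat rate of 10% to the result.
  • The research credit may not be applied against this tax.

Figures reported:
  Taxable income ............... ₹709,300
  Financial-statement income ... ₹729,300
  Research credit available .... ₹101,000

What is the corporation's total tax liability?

Parallel minimum levy:
  Base (financial-statement income): ₹729,300
  Less exemption ₹81,000 → base ₹648,300
  ₹648,300 × 10% = ₹64,830

General income tax:
  ₹161,000 × 11% = ₹17,710
  ₹548,300 × 20% = ₹109,660
  → ₹127,370
  Less research credit ₹101,000 → ₹26,370

₹64,830 > ₹26,370, so the parallel minimum levy is the binding amount.

₹64,830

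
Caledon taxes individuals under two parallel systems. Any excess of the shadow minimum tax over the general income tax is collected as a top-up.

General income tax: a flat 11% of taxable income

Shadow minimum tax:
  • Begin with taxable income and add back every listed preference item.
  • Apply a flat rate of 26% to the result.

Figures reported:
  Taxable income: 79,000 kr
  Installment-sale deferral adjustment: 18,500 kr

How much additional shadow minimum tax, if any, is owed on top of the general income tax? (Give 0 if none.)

Shadow minimum tax:
  Adjusted income: 79,000 kr + 18,500 kr = 97,500 kr
  97,500 kr × 26% = 25,350 kr

General income tax:
  79,000 kr × 11% = 8,690 kr

Excess of shadow minimum tax over general income tax: 25,350 kr − 8,690 kr = 16,660 kr.

16,660 kr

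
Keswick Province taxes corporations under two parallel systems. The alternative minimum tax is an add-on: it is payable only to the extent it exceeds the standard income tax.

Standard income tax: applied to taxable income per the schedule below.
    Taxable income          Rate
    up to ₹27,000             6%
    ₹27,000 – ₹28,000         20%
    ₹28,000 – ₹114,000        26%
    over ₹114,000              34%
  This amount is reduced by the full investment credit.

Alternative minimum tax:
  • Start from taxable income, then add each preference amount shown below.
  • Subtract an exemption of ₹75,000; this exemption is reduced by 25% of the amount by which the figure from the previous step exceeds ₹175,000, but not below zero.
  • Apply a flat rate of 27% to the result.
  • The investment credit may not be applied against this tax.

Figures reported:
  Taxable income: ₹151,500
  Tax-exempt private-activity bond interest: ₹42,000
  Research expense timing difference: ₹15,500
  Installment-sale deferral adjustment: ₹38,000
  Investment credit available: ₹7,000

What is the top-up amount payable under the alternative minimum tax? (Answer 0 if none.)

₹21,370

Standard income tax:
  ₹27,000 × 6% = ₹1,620
  ₹1,000 × 20% = ₹200
  ₹86,000 × 26% = ₹22,360
  ₹37,500 × 34% = ₹12,750
  → ₹36,930
  Less investment credit ₹7,000 → ₹29,930

Alternative minimum tax:
  Adjusted income: ₹151,500 + ₹42,000 + ₹15,500 + ₹38,000 = ₹247,000
  Exemption: ₹75,000 − 25% × (₹247,000 − ₹175,000) = ₹75,000 − ₹18,000 = ₹57,000
  Base: ₹247,000 − ₹57,000 = ₹190,000
  ₹190,000 × 27% = ₹51,300

Excess of alternative minimum tax over standard income tax: ₹51,300 − ₹29,930 = ₹21,370.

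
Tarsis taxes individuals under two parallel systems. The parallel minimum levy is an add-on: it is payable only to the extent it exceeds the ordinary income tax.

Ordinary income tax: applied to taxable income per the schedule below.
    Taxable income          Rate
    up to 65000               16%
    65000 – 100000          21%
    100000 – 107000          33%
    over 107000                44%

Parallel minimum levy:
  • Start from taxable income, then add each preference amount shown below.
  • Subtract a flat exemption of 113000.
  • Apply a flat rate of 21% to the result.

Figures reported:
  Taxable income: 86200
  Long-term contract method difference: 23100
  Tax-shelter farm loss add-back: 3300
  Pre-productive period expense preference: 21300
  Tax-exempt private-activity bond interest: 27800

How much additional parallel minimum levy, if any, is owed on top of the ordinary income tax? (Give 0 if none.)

Parallel minimum levy:
  Adjusted income: 86200 + 23100 + 3300 + 21300 + 27800 = 161700
  Less exemption 113000 → base 48700
  48700 × 21% = 10227

Ordinary income tax:
  65000 × 16% = 10400
  21200 × 21% = 4452
  → 14852

10227 ≤ 14852, so no add-on is due.

0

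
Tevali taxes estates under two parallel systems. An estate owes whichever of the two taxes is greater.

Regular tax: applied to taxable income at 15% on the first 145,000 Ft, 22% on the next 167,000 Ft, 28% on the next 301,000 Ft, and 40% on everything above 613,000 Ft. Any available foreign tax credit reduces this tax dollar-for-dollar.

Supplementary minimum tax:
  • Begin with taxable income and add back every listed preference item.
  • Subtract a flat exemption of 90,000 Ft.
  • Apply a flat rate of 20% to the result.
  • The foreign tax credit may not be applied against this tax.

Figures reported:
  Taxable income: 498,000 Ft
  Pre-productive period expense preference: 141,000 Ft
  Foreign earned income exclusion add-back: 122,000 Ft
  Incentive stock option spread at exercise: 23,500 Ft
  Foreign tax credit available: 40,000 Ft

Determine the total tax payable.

Regular tax:
  145,000 Ft × 15% = 21,750 Ft
  167,000 Ft × 22% = 36,740 Ft
  186,000 Ft × 28% = 52,080 Ft
  → 110,570 Ft
  Less foreign tax credit 40,000 Ft → 70,570 Ft

Supplementary minimum tax:
  Adjusted income: 498,000 Ft + 141,000 Ft + 122,000 Ft + 23,500 Ft = 784,500 Ft
  Less exemption 90,000 Ft → base 694,500 Ft
  694,500 Ft × 20% = 138,900 Ft

138,900 Ft > 70,570 Ft, so the supplementary minimum tax is the binding amount.

138,900 Ft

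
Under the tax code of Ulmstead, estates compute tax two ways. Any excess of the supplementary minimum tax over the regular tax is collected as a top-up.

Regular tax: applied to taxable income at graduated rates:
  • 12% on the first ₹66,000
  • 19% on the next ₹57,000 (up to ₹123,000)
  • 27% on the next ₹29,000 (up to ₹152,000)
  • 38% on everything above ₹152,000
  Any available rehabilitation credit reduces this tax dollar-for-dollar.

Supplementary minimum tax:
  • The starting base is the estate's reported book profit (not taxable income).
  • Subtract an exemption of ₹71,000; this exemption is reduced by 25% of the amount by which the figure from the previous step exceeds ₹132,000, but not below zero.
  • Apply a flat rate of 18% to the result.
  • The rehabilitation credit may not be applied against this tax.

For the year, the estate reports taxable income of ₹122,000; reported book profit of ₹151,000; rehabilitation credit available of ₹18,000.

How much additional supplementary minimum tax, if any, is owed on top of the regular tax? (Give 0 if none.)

₹14,695

Regular tax:
  ₹66,000 × 12% = ₹7,920
  ₹56,000 × 19% = ₹10,640
  → ₹18,560
  Less rehabilitation credit ₹18,000 → ₹560

Supplementary minimum tax:
  Base (reported book profit): ₹151,000
  Exemption: ₹71,000 − 25% × (₹151,000 − ₹132,000) = ₹71,000 − ₹4,750 = ₹66,250
  Base: ₹151,000 − ₹66,250 = ₹84,750
  ₹84,750 × 18% = ₹15,255

Excess of supplementary minimum tax over regular tax: ₹15,255 − ₹560 = ₹14,695.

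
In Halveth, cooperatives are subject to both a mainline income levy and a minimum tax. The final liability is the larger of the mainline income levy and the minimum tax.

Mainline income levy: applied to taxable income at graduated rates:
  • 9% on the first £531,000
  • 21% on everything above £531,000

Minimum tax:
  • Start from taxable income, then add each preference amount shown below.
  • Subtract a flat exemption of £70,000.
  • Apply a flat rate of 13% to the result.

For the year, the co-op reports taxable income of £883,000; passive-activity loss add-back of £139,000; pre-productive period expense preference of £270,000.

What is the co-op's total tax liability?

Mainline income levy:
  £531,000 × 9% = £47,790
  £352,000 × 21% = £73,920
  → £121,710

Minimum tax:
  Adjusted income: £883,000 + £139,000 + £270,000 = £1,292,000
  Less exemption £70,000 → base £1,222,000
  £1,222,000 × 13% = £158,860

£158,860 > £121,710, so the minimum tax is the binding amount.

£158,860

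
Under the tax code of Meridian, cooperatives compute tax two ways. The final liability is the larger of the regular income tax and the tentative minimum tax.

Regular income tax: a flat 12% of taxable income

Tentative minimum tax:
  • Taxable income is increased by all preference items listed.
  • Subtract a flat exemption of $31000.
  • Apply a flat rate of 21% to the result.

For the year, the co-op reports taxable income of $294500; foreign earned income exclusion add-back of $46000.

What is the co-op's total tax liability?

$64995

Tentative minimum tax:
  Adjusted income: $294500 + $46000 = $340500
  Less exemption $31000 → base $309500
  $309500 × 21% = $64995

Regular income tax:
  $294500 × 12% = $35340

$64995 > $35340, so the tentative minimum tax is the binding amount.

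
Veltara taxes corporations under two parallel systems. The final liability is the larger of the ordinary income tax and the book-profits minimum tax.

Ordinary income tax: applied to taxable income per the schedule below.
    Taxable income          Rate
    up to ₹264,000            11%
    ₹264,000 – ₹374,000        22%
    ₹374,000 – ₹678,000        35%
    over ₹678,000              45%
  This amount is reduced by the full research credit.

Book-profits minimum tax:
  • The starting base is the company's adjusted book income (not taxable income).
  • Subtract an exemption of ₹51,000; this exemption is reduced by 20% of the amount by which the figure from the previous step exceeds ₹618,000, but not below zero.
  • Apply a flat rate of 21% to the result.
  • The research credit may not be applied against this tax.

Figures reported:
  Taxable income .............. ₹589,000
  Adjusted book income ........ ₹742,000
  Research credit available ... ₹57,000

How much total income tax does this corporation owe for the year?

Ordinary income tax:
  ₹264,000 × 11% = ₹29,040
  ₹110,000 × 22% = ₹24,200
  ₹215,000 × 35% = ₹75,250
  → ₹128,490
  Less research credit ₹57,000 → ₹71,490

Book-profits minimum tax:
  Base (adjusted book income): ₹742,000
  Exemption: ₹51,000 − 20% × (₹742,000 − ₹618,000) = ₹51,000 − ₹24,800 = ₹26,200
  Base: ₹742,000 − ₹26,200 = ₹715,800
  ₹715,800 × 21% = ₹150,318

₹150,318 > ₹71,490, so the book-profits minimum tax is the binding amount.

₹150,318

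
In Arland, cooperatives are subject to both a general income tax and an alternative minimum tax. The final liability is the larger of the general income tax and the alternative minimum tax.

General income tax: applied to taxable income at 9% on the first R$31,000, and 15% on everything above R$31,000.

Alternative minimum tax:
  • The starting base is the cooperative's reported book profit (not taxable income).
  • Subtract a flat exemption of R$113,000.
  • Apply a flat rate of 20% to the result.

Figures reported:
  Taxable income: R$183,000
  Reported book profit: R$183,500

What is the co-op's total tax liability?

R$25,590

General income tax:
  R$31,000 × 9% = R$2,790
  R$152,000 × 15% = R$22,800
  → R$25,590

Alternative minimum tax:
  Base (reported book profit): R$183,500
  Less exemption R$113,000 → base R$70,500
  R$70,500 × 20% = R$14,100

R$25,590 > R$14,100, so the general income tax governs.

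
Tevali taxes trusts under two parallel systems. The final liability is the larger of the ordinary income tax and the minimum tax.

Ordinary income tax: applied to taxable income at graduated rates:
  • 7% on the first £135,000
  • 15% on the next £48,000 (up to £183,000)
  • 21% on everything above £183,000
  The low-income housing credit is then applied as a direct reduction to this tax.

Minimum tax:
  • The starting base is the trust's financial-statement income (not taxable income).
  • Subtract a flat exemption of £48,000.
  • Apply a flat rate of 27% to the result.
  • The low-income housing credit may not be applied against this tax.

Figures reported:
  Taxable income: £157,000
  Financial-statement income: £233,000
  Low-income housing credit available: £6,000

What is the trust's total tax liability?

Minimum tax:
  Base (financial-statement income): £233,000
  Less exemption £48,000 → base £185,000
  £185,000 × 27% = £49,950

Ordinary income tax:
  £135,000 × 7% = £9,450
  £22,000 × 15% = £3,300
  → £12,750
  Less low-income housing credit £6,000 → £6,750

£49,950 > £6,750, so the minimum tax is the binding amount.

£49,950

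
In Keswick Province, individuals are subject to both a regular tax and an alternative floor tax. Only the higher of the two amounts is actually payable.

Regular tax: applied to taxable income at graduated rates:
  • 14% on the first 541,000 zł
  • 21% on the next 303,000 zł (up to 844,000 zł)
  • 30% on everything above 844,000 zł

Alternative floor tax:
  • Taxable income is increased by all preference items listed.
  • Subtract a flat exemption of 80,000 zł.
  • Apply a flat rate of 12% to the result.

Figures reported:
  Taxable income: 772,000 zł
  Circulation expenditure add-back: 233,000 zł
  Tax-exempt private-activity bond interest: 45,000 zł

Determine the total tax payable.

124,250 zł

Alternative floor tax:
  Adjusted income: 772,000 zł + 233,000 zł + 45,000 zł = 1,050,000 zł
  Less exemption 80,000 zł → base 970,000 zł
  970,000 zł × 12% = 116,400 zł

Regular tax:
  541,000 zł × 14% = 75,740 zł
  231,000 zł × 21% = 48,510 zł
  → 124,250 zł

124,250 zł > 116,400 zł, so the regular tax governs.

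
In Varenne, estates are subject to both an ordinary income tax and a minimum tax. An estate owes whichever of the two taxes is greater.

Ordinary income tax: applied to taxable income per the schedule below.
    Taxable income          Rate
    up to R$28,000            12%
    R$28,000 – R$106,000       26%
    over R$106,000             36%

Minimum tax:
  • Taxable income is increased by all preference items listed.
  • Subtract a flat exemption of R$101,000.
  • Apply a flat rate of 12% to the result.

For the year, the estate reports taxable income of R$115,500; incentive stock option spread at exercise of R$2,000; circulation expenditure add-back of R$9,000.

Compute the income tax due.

Minimum tax:
  Adjusted income: R$115,500 + R$2,000 + R$9,000 = R$126,500
  Less exemption R$101,000 → base R$25,500
  R$25,500 × 12% = R$3,060

Ordinary income tax:
  R$28,000 × 12% = R$3,360
  R$78,000 × 26% = R$20,280
  R$9,500 × 36% = R$3,420
  → R$27,060

R$27,060 > R$3,060, so the ordinary income tax governs.

R$27,060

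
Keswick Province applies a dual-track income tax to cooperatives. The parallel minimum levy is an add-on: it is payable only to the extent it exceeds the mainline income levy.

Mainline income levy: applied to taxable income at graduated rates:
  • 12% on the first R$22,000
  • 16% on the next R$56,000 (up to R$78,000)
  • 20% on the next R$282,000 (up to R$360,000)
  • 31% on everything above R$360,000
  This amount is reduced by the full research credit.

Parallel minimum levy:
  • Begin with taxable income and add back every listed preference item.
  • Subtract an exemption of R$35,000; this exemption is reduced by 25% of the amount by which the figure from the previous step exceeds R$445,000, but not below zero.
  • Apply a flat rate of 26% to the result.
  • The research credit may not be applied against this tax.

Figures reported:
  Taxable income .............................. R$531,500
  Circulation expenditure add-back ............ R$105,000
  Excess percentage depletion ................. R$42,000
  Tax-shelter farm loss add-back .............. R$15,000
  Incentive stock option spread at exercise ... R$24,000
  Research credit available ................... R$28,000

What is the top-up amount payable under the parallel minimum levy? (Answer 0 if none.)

R$93,385

Mainline income levy:
  R$22,000 × 12% = R$2,640
  R$56,000 × 16% = R$8,960
  R$282,000 × 20% = R$56,400
  R$171,500 × 31% = R$53,165
  → R$121,165
  Less research credit R$28,000 → R$93,165

Parallel minimum levy:
  Adjusted income: R$531,500 + R$105,000 + R$42,000 + R$15,000 + R$24,000 = R$717,500
  Exemption: 25% × (R$717,500 − R$445,000) = R$68,125 ≥ R$35,000, so the exemption is fully phased out
  Base: R$717,500 − R$0 = R$717,500
  R$717,500 × 26% = R$186,550

Excess of parallel minimum levy over mainline income levy: R$186,550 − R$93,165 = R$93,385.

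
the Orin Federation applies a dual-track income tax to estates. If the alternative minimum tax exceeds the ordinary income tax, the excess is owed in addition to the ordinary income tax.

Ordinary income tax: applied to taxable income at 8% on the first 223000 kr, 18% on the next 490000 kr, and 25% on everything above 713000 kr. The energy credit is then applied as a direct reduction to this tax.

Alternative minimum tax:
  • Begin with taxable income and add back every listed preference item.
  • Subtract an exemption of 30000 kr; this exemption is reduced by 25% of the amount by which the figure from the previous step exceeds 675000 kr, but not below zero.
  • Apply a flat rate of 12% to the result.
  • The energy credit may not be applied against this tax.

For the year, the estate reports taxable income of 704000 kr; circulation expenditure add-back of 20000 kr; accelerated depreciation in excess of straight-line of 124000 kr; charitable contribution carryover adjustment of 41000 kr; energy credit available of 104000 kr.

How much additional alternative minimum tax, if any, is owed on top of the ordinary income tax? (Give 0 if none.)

Ordinary income tax:
  223000 kr × 8% = 17840 kr
  481000 kr × 18% = 86580 kr
  → 104420 kr
  Less energy credit 104000 kr → 420 kr

Alternative minimum tax:
  Adjusted income: 704000 kr + 20000 kr + 124000 kr + 41000 kr = 889000 kr
  Exemption: 25% × (889000 kr − 675000 kr) = 53500 kr ≥ 30000 kr, so the exemption is fully phased out
  Base: 889000 kr − 0 kr = 889000 kr
  889000 kr × 12% = 106680 kr

Excess of alternative minimum tax over ordinary income tax: 106680 kr − 420 kr = 106260 kr.

106260 kr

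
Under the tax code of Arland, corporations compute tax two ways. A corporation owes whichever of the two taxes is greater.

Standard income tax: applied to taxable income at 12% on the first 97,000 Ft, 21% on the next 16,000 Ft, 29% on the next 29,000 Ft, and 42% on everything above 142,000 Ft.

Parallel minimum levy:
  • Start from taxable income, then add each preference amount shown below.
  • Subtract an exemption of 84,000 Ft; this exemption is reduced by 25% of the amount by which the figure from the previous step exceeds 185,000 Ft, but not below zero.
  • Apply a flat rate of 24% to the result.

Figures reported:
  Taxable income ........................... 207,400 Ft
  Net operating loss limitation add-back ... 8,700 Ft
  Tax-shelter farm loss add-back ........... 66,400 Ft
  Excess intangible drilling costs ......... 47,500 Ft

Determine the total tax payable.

Parallel minimum levy:
  Adjusted income: 207,400 Ft + 8,700 Ft + 66,400 Ft + 47,500 Ft = 330,000 Ft
  Exemption: 84,000 Ft − 25% × (330,000 Ft − 185,000 Ft) = 84,000 Ft − 36,250 Ft = 47,750 Ft
  Base: 330,000 Ft − 47,750 Ft = 282,250 Ft
  282,250 Ft × 24% = 67,740 Ft

Standard income tax:
  97,000 Ft × 12% = 11,640 Ft
  16,000 Ft × 21% = 3,360 Ft
  29,000 Ft × 29% = 8,410 Ft
  65,400 Ft × 42% = 27,468 Ft
  → 50,878 Ft

67,740 Ft > 50,878 Ft, so the parallel minimum levy is the binding amount.

67,740 Ft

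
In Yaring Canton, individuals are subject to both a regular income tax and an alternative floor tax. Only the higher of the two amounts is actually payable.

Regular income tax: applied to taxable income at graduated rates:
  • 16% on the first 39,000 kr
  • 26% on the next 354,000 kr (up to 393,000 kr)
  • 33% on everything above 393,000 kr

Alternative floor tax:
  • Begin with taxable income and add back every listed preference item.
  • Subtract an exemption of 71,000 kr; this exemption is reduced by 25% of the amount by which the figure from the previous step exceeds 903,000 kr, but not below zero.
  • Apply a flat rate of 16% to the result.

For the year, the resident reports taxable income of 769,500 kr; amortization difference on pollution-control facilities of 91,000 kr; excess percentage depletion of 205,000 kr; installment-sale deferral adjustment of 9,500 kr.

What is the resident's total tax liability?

222,525 kr

Regular income tax:
  39,000 kr × 16% = 6,240 kr
  354,000 kr × 26% = 92,040 kr
  376,500 kr × 33% = 124,245 kr
  → 222,525 kr

Alternative floor tax:
  Adjusted income: 769,500 kr + 91,000 kr + 205,000 kr + 9,500 kr = 1,075,000 kr
  Exemption: 71,000 kr − 25% × (1,075,000 kr − 903,000 kr) = 71,000 kr − 43,000 kr = 28,000 kr
  Base: 1,075,000 kr − 28,000 kr = 1,047,000 kr
  1,047,000 kr × 16% = 167,520 kr

222,525 kr > 167,520 kr, so the regular income tax governs.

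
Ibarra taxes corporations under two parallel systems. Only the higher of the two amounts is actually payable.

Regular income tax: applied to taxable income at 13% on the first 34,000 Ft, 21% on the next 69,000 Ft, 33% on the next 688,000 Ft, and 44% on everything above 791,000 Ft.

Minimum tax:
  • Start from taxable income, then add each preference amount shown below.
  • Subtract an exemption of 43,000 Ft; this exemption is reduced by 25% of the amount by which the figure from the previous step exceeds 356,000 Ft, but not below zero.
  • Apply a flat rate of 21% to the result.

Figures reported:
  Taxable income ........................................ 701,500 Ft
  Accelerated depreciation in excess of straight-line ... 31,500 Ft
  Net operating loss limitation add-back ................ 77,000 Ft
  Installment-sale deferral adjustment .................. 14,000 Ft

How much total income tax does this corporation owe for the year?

216,415 Ft

Regular income tax:
  34,000 Ft × 13% = 4,420 Ft
  69,000 Ft × 21% = 14,490 Ft
  598,500 Ft × 33% = 197,505 Ft
  → 216,415 Ft

Minimum tax:
  Adjusted income: 701,500 Ft + 31,500 Ft + 77,000 Ft + 14,000 Ft = 824,000 Ft
  Exemption: 25% × (824,000 Ft − 356,000 Ft) = 117,000 Ft ≥ 43,000 Ft, so the exemption is fully phased out
  Base: 824,000 Ft − 0 Ft = 824,000 Ft
  824,000 Ft × 21% = 173,040 Ft

216,415 Ft > 173,040 Ft, so the regular income tax governs.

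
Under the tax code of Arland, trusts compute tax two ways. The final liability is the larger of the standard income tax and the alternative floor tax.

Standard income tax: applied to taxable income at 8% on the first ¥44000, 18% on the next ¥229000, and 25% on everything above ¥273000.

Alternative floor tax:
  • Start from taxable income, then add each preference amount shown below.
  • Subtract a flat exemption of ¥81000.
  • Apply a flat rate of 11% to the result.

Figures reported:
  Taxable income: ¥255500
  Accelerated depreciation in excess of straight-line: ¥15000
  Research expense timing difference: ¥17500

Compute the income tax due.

Alternative floor tax:
  Adjusted income: ¥255500 + ¥15000 + ¥17500 = ¥288000
  Less exemption ¥81000 → base ¥207000
  ¥207000 × 11% = ¥22770

Standard income tax:
  ¥44000 × 8% = ¥3520
  ¥211500 × 18% = ¥38070
  → ¥41590

¥41590 > ¥22770, so the standard income tax governs.

¥41590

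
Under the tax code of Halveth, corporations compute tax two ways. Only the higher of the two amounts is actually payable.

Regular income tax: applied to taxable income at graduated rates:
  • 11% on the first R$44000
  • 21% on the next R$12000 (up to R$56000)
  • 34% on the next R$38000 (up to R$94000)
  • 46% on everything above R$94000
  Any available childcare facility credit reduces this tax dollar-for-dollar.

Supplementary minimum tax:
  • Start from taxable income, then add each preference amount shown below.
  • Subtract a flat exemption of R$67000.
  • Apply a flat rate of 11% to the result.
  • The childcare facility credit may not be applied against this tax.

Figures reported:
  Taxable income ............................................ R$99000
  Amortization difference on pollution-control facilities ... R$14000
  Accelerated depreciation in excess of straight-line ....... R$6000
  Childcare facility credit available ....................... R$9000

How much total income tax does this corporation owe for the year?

R$13580

Supplementary minimum tax:
  Adjusted income: R$99000 + R$14000 + R$6000 = R$119000
  Less exemption R$67000 → base R$52000
  R$52000 × 11% = R$5720

Regular income tax:
  R$44000 × 11% = R$4840
  R$12000 × 21% = R$2520
  R$38000 × 34% = R$12920
  R$5000 × 46% = R$2300
  → R$22580
  Less childcare facility credit R$9000 → R$13580

R$13580 > R$5720, so the regular income tax governs.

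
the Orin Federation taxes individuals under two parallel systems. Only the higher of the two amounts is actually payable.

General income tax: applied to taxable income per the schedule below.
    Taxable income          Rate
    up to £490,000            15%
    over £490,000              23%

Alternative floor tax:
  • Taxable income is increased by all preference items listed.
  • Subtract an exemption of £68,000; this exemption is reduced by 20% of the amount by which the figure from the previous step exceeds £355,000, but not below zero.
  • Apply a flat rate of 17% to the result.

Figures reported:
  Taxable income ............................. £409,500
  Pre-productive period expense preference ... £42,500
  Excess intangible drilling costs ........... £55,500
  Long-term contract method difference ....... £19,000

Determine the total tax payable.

General income tax:
  £409,500 × 15% = £61,425

Alternative floor tax:
  Adjusted income: £409,500 + £42,500 + £55,500 + £19,000 = £526,500
  Exemption: £68,000 − 20% × (£526,500 − £355,000) = £68,000 − £34,300 = £33,700
  Base: £526,500 − £33,700 = £492,800
  £492,800 × 17% = £83,776

£83,776 > £61,425, so the alternative floor tax is the binding amount.

£83,776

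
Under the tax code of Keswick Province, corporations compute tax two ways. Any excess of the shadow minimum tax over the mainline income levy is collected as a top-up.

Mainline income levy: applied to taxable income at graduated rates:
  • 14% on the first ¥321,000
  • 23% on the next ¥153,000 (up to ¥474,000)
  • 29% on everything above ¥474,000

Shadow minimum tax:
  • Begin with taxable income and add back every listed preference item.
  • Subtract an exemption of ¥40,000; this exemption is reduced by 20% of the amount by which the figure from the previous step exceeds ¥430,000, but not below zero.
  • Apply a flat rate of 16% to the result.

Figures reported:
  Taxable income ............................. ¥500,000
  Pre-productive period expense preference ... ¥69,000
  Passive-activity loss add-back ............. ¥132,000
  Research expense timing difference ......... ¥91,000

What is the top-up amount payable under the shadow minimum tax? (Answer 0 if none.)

Mainline income levy:
  ¥321,000 × 14% = ¥44,940
  ¥153,000 × 23% = ¥35,190
  ¥26,000 × 29% = ¥7,540
  → ¥87,670

Shadow minimum tax:
  Adjusted income: ¥500,000 + ¥69,000 + ¥132,000 + ¥91,000 = ¥792,000
  Exemption: 20% × (¥792,000 − ¥430,000) = ¥72,400 ≥ ¥40,000, so the exemption is fully phased out
  Base: ¥792,000 − ¥0 = ¥792,000
  ¥792,000 × 16% = ¥126,720

Excess of shadow minimum tax over mainline income levy: ¥126,720 − ¥87,670 = ¥39,050.

¥39,050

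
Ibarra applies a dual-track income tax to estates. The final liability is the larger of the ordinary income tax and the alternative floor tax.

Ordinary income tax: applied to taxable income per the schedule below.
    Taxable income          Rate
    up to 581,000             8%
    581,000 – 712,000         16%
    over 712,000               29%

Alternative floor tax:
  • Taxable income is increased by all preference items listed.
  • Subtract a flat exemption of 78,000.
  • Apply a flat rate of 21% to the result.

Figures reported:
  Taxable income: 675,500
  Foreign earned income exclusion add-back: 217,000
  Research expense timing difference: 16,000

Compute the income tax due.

174,405

Ordinary income tax:
  581,000 × 8% = 46,480
  94,500 × 16% = 15,120
  → 61,600

Alternative floor tax:
  Adjusted income: 675,500 + 217,000 + 16,000 = 908,500
  Less exemption 78,000 → base 830,500
  830,500 × 21% = 174,405

174,405 > 61,600, so the alternative floor tax is the binding amount.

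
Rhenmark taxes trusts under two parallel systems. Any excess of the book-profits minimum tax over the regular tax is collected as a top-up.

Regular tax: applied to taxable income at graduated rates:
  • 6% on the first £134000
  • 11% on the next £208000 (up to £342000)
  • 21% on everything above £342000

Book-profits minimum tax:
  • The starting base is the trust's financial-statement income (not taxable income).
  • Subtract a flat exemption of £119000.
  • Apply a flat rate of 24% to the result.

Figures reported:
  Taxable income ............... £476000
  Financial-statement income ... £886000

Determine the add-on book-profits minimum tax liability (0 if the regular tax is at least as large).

Book-profits minimum tax:
  Base (financial-statement income): £886000
  Less exemption £119000 → base £767000
  £767000 × 24% = £184080

Regular tax:
  £134000 × 6% = £8040
  £208000 × 11% = £22880
  £134000 × 21% = £28140
  → £59060

Excess of book-profits minimum tax over regular tax: £184080 − £59060 = £125020.

£125020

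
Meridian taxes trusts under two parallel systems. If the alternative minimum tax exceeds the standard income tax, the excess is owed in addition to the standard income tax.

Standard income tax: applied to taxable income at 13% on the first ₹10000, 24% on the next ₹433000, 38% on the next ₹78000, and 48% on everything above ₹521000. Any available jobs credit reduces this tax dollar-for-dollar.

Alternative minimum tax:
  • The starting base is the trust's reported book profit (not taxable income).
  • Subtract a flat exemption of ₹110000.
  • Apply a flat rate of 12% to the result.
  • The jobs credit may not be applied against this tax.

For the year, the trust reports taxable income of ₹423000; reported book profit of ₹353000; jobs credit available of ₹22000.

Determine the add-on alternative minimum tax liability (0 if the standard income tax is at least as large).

Alternative minimum tax:
  Base (reported book profit): ₹353000
  Less exemption ₹110000 → base ₹243000
  ₹243000 × 12% = ₹29160

Standard income tax:
  ₹10000 × 13% = ₹1300
  ₹413000 × 24% = ₹99120
  → ₹100420
  Less jobs credit ₹22000 → ₹78420

₹29160 ≤ ₹78420, so no add-on is due.

₹0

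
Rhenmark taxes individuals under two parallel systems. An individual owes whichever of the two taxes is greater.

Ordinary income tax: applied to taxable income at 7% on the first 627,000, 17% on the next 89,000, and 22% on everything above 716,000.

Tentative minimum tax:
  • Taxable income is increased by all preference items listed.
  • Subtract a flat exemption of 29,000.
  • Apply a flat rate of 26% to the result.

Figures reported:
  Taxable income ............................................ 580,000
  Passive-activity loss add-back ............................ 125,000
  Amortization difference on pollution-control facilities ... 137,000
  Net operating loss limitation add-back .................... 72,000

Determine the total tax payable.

230,100

Ordinary income tax:
  580,000 × 7% = 40,600

Tentative minimum tax:
  Adjusted income: 580,000 + 125,000 + 137,000 + 72,000 = 914,000
  Less exemption 29,000 → base 885,000
  885,000 × 26% = 230,100

230,100 > 40,600, so the tentative minimum tax is the binding amount.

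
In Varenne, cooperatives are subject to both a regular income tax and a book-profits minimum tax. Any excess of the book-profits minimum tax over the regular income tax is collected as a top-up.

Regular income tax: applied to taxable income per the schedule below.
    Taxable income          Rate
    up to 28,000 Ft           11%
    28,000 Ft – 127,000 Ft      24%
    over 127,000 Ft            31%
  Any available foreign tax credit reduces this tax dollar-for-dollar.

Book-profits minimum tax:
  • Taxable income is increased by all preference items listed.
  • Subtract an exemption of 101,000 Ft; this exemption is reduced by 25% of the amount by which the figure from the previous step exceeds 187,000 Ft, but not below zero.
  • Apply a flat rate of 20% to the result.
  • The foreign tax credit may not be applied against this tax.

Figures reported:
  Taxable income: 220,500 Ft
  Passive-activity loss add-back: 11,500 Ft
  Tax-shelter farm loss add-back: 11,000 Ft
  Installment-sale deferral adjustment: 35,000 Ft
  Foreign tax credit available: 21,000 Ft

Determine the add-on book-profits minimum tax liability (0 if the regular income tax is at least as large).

Book-profits minimum tax:
  Adjusted income: 220,500 Ft + 11,500 Ft + 11,000 Ft + 35,000 Ft = 278,000 Ft
  Exemption: 101,000 Ft − 25% × (278,000 Ft − 187,000 Ft) = 101,000 Ft − 22,750 Ft = 78,250 Ft
  Base: 278,000 Ft − 78,250 Ft = 199,750 Ft
  199,750 Ft × 20% = 39,950 Ft

Regular income tax:
  28,000 Ft × 11% = 3,080 Ft
  99,000 Ft × 24% = 23,760 Ft
  93,500 Ft × 31% = 28,985 Ft
  → 55,825 Ft
  Less foreign tax credit 21,000 Ft → 34,825 Ft

Excess of book-profits minimum tax over regular income tax: 39,950 Ft − 34,825 Ft = 5,125 Ft.

5,125 Ft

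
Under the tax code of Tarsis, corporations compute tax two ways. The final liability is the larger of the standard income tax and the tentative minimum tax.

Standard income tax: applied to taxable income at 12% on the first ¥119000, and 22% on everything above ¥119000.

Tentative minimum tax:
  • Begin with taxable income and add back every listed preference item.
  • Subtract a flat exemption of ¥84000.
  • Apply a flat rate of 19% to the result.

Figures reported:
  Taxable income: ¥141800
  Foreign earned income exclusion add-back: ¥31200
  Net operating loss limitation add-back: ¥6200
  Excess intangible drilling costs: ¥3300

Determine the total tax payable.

Tentative minimum tax:
  Adjusted income: ¥141800 + ¥31200 + ¥6200 + ¥3300 = ¥182500
  Less exemption ¥84000 → base ¥98500
  ¥98500 × 19% = ¥18715

Standard income tax:
  ¥119000 × 12% = ¥14280
  ¥22800 × 22% = ¥5016
  → ¥19296

¥19296 > ¥18715, so the standard income tax governs.

¥19296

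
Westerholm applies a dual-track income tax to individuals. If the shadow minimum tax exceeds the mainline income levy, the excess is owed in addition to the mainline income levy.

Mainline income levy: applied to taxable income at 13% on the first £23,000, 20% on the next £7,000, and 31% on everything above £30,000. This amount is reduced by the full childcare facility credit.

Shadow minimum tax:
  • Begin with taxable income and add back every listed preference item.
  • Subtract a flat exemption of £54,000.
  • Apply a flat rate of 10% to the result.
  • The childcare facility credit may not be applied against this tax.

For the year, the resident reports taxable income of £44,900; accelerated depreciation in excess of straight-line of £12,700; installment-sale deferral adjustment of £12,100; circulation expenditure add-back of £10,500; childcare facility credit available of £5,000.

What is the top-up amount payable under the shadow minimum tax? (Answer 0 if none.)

£0

Mainline income levy:
  £23,000 × 13% = £2,990
  £7,000 × 20% = £1,400
  £14,900 × 31% = £4,619
  → £9,009
  Less childcare facility credit £5,000 → £4,009

Shadow minimum tax:
  Adjusted income: £44,900 + £12,700 + £12,100 + £10,500 = £80,200
  Less exemption £54,000 → base £26,200
  £26,200 × 10% = £2,620

£2,620 ≤ £4,009, so no add-on is due.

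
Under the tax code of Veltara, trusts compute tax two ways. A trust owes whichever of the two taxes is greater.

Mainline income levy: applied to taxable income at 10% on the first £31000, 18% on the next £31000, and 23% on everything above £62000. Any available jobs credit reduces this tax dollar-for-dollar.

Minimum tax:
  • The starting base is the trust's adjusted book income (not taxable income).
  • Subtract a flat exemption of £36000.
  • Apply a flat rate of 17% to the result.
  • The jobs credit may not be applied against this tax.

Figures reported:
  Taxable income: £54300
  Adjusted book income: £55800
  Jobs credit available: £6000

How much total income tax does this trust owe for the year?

Mainline income levy:
  £31000 × 10% = £3100
  £23300 × 18% = £4194
  → £7294
  Less jobs credit £6000 → £1294

Minimum tax:
  Base (adjusted book income): £55800
  Less exemption £36000 → base £19800
  £19800 × 17% = £3366

£3366 > £1294, so the minimum tax is the binding amount.

£3366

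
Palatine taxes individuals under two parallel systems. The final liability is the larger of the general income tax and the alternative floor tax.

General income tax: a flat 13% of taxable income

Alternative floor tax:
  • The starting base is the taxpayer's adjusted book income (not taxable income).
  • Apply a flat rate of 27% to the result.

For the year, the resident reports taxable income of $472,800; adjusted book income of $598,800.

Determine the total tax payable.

Alternative floor tax:
  Base (adjusted book income): $598,800
  $598,800 × 27% = $161,676

General income tax:
  $472,800 × 13% = $61,464

$161,676 > $61,464, so the alternative floor tax is the binding amount.

$161,676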